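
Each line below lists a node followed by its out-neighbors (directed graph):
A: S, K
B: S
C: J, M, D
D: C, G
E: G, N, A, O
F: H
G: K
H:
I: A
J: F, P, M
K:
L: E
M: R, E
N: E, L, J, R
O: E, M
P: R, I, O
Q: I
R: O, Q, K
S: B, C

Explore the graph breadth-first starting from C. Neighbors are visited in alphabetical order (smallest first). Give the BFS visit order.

Visit C; enqueue D, J, M → queue [D, J, M]
Visit D; enqueue G → queue [J, M, G]
Visit J; enqueue F, P → queue [M, G, F, P]
Visit M; enqueue E, R → queue [G, F, P, E, R]
Visit G; enqueue K → queue [F, P, E, R, K]
Visit F; enqueue H → queue [P, E, R, K, H]
Visit P; enqueue I, O → queue [E, R, K, H, I, O]
Visit E; enqueue A, N → queue [R, K, H, I, O, A, N]
Visit R; enqueue Q → queue [K, H, I, O, A, N, Q]
Visit K → queue [H, I, O, A, N, Q]
Visit H → queue [I, O, A, N, Q]
Visit I → queue [O, A, N, Q]
Visit O → queue [A, N, Q]
Visit A; enqueue S → queue [N, Q, S]
Visit N; enqueue L → queue [Q, S, L]
Visit Q → queue [S, L]
Visit S; enqueue B → queue [L, B]
Visit L → queue [B]
Visit B → queue []

C, D, J, M, G, F, P, E, R, K, H, I, O, A, N, Q, S, L, B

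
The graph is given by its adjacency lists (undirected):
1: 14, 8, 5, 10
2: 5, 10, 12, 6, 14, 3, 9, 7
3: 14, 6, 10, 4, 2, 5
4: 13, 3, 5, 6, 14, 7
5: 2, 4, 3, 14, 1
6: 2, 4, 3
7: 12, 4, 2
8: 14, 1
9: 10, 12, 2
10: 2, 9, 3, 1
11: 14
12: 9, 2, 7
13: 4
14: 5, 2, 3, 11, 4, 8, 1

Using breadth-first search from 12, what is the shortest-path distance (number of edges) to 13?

3

Level 0: 12
Level 1: 2, 7, 9
Level 2: 3, 4, 5, 6, 10, 14
Level 3: 1, 8, 11, 13
13 first appears at level 3.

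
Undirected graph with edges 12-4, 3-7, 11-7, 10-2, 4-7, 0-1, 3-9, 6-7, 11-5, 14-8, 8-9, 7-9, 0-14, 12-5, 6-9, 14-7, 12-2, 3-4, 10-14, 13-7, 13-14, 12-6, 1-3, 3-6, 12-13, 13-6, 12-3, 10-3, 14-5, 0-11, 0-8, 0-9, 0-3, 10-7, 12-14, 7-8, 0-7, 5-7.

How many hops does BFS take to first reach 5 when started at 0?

2

Level 0: 0
Level 1: 1, 3, 7, 8, 9, 11, 14
Level 2: 4, 5, 6, 10, 12, 13
Level 3: 2
5 first appears at level 2.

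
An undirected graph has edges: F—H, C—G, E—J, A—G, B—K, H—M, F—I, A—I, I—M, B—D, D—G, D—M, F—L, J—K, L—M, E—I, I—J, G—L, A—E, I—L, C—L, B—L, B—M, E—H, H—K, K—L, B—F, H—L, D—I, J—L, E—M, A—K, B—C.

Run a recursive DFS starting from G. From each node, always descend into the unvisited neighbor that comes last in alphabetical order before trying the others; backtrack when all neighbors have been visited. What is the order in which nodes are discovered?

Visit G
G → L
L → M
M → I
I → J
J → K
K → H
H → F
F → B
B → D
B → C
H → E
E → A

G → L → M → I → J → K → H → F → B → D → C → E → A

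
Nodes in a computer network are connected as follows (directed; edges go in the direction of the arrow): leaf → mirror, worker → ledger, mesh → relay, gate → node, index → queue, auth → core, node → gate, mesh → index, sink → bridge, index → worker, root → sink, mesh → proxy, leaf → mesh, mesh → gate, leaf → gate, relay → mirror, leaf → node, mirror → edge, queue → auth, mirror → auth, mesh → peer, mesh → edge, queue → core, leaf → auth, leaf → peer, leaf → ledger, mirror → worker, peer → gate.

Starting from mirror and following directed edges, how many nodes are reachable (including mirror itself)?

BFS from mirror visits: mirror, auth, edge, worker, core, ledger
Reachable nodes: 6 of 18 total.

6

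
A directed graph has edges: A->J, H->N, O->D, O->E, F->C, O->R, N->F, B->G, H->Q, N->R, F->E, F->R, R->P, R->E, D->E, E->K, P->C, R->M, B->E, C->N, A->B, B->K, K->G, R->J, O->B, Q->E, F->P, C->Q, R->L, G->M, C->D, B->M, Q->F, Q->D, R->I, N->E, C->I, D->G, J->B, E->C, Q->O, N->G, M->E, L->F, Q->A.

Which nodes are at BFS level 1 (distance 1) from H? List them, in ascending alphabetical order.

N, Q

Level 0: H
Level 1: N, Q
Level 2: A, D, E, F, G, O, R
Level 3: B, C, I, J, K, L, M, P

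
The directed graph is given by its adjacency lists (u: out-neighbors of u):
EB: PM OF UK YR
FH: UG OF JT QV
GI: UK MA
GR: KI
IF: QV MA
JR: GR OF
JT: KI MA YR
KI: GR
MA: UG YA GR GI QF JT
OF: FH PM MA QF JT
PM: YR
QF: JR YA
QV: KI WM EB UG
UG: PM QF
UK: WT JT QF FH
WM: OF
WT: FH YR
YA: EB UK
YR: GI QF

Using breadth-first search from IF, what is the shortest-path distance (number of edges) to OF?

3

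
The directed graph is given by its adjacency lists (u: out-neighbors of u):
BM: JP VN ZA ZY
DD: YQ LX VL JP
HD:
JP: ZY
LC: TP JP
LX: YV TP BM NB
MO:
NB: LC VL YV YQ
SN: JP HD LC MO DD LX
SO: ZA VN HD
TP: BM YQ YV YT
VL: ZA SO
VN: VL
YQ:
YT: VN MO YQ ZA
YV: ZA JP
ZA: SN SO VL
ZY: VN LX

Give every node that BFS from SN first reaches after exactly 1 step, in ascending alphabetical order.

DD, HD, JP, LC, LX, MO

Level 0: SN
Level 1: DD, HD, JP, LC, LX, MO
Level 2: BM, NB, TP, VL, YQ, YV, ZY
Level 3: SO, VN, YT, ZA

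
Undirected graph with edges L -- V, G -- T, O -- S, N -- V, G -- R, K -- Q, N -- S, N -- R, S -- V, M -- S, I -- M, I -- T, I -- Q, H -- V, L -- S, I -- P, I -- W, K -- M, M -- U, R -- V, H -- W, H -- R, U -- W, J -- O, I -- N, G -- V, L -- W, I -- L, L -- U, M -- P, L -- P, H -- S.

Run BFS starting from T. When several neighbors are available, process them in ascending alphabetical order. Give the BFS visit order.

T, G, I, R, V, L, M, N, P, Q, W, H, S, U, K, O, J

Visit T; enqueue G, I → queue [G, I]
Visit G; enqueue R, V → queue [I, R, V]
Visit I; enqueue L, M, N, P, Q, W → queue [R, V, L, M, N, P, Q, W]
Visit R; enqueue H → queue [V, L, M, N, P, Q, W, H]
Visit V; enqueue S → queue [L, M, N, P, Q, W, H, S]
Visit L; enqueue U → queue [M, N, P, Q, W, H, S, U]
Visit M; enqueue K → queue [N, P, Q, W, H, S, U, K]
Visit N → queue [P, Q, W, H, S, U, K]
Visit P → queue [Q, W, H, S, U, K]
Visit Q → queue [W, H, S, U, K]
Visit W → queue [H, S, U, K]
Visit H → queue [S, U, K]
Visit S; enqueue O → queue [U, K, O]
Visit U → queue [K, O]
Visit K → queue [O]
Visit O; enqueue J → queue [J]
Visit J → queue []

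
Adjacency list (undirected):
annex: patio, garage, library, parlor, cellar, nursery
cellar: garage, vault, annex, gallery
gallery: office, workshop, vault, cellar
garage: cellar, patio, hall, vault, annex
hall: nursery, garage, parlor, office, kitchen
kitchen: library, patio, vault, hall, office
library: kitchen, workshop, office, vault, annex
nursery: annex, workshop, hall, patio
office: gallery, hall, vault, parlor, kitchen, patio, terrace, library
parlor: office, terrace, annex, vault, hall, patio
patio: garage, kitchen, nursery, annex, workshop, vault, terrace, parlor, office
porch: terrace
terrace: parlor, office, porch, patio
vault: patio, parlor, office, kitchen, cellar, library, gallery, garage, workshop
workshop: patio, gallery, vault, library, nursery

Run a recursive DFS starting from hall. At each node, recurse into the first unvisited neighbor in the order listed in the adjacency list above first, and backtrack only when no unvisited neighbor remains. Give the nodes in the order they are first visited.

hall -> nursery -> annex -> patio -> garage -> cellar -> vault -> parlor -> office -> gallery -> workshop -> library -> kitchen -> terrace -> porch

Visit hall
hall → nursery
nursery → annex
annex → patio
patio → garage
garage → cellar
cellar → vault
vault → parlor
parlor → office
office → gallery
gallery → workshop
workshop → library
library → kitchen
office → terrace
terrace → porch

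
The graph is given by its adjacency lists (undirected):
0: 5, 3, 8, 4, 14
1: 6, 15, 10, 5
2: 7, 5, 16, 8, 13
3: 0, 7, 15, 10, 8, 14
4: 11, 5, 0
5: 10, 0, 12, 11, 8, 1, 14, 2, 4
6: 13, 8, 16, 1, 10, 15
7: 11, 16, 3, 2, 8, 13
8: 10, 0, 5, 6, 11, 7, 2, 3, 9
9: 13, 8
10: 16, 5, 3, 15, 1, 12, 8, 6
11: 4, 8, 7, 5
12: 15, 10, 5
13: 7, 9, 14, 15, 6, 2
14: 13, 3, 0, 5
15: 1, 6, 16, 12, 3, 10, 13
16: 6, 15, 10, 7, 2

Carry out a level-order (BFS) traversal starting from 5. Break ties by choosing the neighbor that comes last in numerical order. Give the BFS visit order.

5 -> 14 -> 12 -> 11 -> 10 -> 8 -> 4 -> 2 -> 1 -> 0 -> 13 -> 3 -> 15 -> 7 -> 16 -> 6 -> 9

Visit 5; enqueue 14, 12, 11, 10, 8, 4, 2, 1, 0 → queue [14, 12, 11, 10, 8, 4, 2, 1, 0]
Visit 14; enqueue 13, 3 → queue [12, 11, 10, 8, 4, 2, 1, 0, 13, 3]
Visit 12; enqueue 15 → queue [11, 10, 8, 4, 2, 1, 0, 13, 3, 15]
Visit 11; enqueue 7 → queue [10, 8, 4, 2, 1, 0, 13, 3, 15, 7]
Visit 10; enqueue 16, 6 → queue [8, 4, 2, 1, 0, 13, 3, 15, 7, 16, 6]
Visit 8; enqueue 9 → queue [4, 2, 1, 0, 13, 3, 15, 7, 16, 6, 9]
Visit 4 → queue [2, 1, 0, 13, 3, 15, 7, 16, 6, 9]
Visit 2 → queue [1, 0, 13, 3, 15, 7, 16, 6, 9]
Visit 1 → queue [0, 13, 3, 15, 7, 16, 6, 9]
Visit 0 → queue [13, 3, 15, 7, 16, 6, 9]
Visit 13 → queue [3, 15, 7, 16, 6, 9]
Visit 3 → queue [15, 7, 16, 6, 9]
Visit 15 → queue [7, 16, 6, 9]
Visit 7 → queue [16, 6, 9]
Visit 16 → queue [6, 9]
Visit 6 → queue [9]
Visit 9 → queue []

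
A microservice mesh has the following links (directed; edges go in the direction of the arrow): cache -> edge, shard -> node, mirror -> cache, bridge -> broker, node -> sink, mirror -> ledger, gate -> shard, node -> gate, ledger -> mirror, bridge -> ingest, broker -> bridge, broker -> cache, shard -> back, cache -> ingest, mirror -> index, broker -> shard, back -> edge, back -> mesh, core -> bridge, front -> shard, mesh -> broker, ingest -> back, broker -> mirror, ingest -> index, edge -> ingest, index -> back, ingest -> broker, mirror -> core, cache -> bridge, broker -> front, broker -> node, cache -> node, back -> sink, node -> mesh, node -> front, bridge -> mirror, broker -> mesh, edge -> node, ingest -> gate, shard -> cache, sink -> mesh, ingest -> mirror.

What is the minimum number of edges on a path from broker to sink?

2

Level 0: broker
Level 1: bridge, cache, front, mesh, mirror, node, shard
Level 2: back, core, edge, gate, index, ingest, ledger, sink
sink first appears at level 2.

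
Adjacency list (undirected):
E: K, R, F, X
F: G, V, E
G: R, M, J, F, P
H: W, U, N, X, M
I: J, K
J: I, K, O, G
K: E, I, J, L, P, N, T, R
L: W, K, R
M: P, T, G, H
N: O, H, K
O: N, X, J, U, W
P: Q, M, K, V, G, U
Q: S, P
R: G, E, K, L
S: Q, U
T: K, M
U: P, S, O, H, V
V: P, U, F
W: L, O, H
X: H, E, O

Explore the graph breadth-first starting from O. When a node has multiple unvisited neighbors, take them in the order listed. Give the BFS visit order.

Visit O; enqueue N, X, J, U, W → queue [N, X, J, U, W]
Visit N; enqueue H, K → queue [X, J, U, W, H, K]
Visit X; enqueue E → queue [J, U, W, H, K, E]
Visit J; enqueue I, G → queue [U, W, H, K, E, I, G]
Visit U; enqueue P, S, V → queue [W, H, K, E, I, G, P, S, V]
Visit W; enqueue L → queue [H, K, E, I, G, P, S, V, L]
Visit H; enqueue M → queue [K, E, I, G, P, S, V, L, M]
Visit K; enqueue T, R → queue [E, I, G, P, S, V, L, M, T, R]
Visit E; enqueue F → queue [I, G, P, S, V, L, M, T, R, F]
Visit I → queue [G, P, S, V, L, M, T, R, F]
Visit G → queue [P, S, V, L, M, T, R, F]
Visit P; enqueue Q → queue [S, V, L, M, T, R, F, Q]
Visit S → queue [V, L, M, T, R, F, Q]
Visit V → queue [L, M, T, R, F, Q]
Visit L → queue [M, T, R, F, Q]
Visit M → queue [T, R, F, Q]
Visit T → queue [R, F, Q]
Visit R → queue [F, Q]
Visit F → queue [Q]
Visit Q → queue []

O, N, X, J, U, W, H, K, E, I, G, P, S, V, L, M, T, R, F, Q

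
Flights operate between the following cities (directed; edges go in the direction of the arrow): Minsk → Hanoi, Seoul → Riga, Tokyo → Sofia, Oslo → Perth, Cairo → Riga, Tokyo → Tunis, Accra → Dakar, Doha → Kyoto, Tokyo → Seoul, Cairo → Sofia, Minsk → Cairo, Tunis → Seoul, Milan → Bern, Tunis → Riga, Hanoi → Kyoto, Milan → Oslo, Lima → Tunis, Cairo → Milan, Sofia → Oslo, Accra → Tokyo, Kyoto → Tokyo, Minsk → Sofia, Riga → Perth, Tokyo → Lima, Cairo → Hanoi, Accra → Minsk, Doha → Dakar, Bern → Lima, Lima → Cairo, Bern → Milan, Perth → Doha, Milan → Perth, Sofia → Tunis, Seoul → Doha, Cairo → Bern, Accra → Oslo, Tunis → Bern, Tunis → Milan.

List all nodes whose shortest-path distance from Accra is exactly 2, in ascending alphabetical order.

Cairo, Hanoi, Lima, Perth, Seoul, Sofia, Tunis

Level 0: Accra
Level 1: Dakar, Minsk, Oslo, Tokyo
Level 2: Cairo, Hanoi, Lima, Perth, Seoul, Sofia, Tunis
Level 3: Bern, Doha, Kyoto, Milan, Riga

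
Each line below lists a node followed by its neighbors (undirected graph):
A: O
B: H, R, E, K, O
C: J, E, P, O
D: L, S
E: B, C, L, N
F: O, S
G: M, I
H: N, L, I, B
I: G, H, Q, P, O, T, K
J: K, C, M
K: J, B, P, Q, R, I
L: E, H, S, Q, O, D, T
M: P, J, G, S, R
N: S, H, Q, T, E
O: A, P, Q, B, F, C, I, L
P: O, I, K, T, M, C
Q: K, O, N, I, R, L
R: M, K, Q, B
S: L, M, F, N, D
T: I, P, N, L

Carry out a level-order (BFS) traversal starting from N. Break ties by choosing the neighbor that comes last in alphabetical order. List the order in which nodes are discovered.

Visit N; enqueue T, S, Q, H, E → queue [T, S, Q, H, E]
Visit T; enqueue P, L, I → queue [S, Q, H, E, P, L, I]
Visit S; enqueue M, F, D → queue [Q, H, E, P, L, I, M, F, D]
Visit Q; enqueue R, O, K → queue [H, E, P, L, I, M, F, D, R, O, K]
Visit H; enqueue B → queue [E, P, L, I, M, F, D, R, O, K, B]
Visit E; enqueue C → queue [P, L, I, M, F, D, R, O, K, B, C]
Visit P → queue [L, I, M, F, D, R, O, K, B, C]
Visit L → queue [I, M, F, D, R, O, K, B, C]
Visit I; enqueue G → queue [M, F, D, R, O, K, B, C, G]
Visit M; enqueue J → queue [F, D, R, O, K, B, C, G, J]
Visit F → queue [D, R, O, K, B, C, G, J]
Visit D → queue [R, O, K, B, C, G, J]
Visit R → queue [O, K, B, C, G, J]
Visit O; enqueue A → queue [K, B, C, G, J, A]
Visit K → queue [B, C, G, J, A]
Visit B → queue [C, G, J, A]
Visit C → queue [G, J, A]
Visit G → queue [J, A]
Visit J → queue [A]
Visit A → queue []

N -> T -> S -> Q -> H -> E -> P -> L -> I -> M -> F -> D -> R -> O -> K -> B -> C -> G -> J -> A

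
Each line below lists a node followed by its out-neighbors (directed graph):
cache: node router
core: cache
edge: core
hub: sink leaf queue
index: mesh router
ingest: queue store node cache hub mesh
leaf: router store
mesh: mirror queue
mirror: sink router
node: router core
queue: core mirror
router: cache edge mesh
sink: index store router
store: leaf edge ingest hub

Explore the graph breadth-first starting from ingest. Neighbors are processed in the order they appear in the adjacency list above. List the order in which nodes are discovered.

Visit ingest; enqueue queue, store, node, cache, hub, mesh → queue [queue, store, node, cache, hub, mesh]
Visit queue; enqueue core, mirror → queue [store, node, cache, hub, mesh, core, mirror]
Visit store; enqueue leaf, edge → queue [node, cache, hub, mesh, core, mirror, leaf, edge]
Visit node; enqueue router → queue [cache, hub, mesh, core, mirror, leaf, edge, router]
Visit cache → queue [hub, mesh, core, mirror, leaf, edge, router]
Visit hub; enqueue sink → queue [mesh, core, mirror, leaf, edge, router, sink]
Visit mesh → queue [core, mirror, leaf, edge, router, sink]
Visit core → queue [mirror, leaf, edge, router, sink]
Visit mirror → queue [leaf, edge, router, sink]
Visit leaf → queue [edge, router, sink]
Visit edge → queue [router, sink]
Visit router → queue [sink]
Visit sink; enqueue index → queue [index]
Visit index → queue []

ingest queue store node cache hub mesh core mirror leaf edge router sink index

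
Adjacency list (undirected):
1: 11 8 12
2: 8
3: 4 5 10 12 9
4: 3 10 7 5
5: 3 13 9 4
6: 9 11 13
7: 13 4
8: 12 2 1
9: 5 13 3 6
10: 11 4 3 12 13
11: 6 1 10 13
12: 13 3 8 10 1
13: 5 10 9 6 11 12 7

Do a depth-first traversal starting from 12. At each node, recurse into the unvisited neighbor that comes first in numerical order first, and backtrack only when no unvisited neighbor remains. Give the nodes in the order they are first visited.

12 1 8 2 11 6 9 3 4 5 13 7 10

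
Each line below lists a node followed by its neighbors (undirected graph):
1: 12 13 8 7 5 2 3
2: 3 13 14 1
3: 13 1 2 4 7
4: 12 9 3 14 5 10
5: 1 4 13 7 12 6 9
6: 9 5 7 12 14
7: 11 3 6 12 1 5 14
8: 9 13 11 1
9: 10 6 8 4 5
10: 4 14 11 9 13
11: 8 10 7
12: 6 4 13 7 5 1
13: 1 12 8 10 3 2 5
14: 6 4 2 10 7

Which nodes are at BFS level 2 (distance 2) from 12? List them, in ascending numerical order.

2, 3, 8, 9, 10, 11, 14

Level 0: 12
Level 1: 1, 4, 5, 6, 7, 13
Level 2: 2, 3, 8, 9, 10, 11, 14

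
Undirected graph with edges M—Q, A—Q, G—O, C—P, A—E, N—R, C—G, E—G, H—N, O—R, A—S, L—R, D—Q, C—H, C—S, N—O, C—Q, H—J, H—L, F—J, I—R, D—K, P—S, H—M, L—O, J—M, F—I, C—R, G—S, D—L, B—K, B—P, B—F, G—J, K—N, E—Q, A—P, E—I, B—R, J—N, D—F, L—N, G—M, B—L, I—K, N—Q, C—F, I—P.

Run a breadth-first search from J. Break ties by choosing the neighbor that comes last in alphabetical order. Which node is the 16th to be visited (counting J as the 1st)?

D

Visit J; enqueue N, M, H, G, F → queue [N, M, H, G, F]
Visit N; enqueue R, Q, O, L, K → queue [M, H, G, F, R, Q, O, L, K]
Visit M → queue [H, G, F, R, Q, O, L, K]
Visit H; enqueue C → queue [G, F, R, Q, O, L, K, C]
Visit G; enqueue S, E → queue [F, R, Q, O, L, K, C, S, E]
Visit F; enqueue I, D, B → queue [R, Q, O, L, K, C, S, E, I, D, B]
Visit R → queue [Q, O, L, K, C, S, E, I, D, B]
Visit Q; enqueue A → queue [O, L, K, C, S, E, I, D, B, A]
Visit O → queue [L, K, C, S, E, I, D, B, A]
Visit L → queue [K, C, S, E, I, D, B, A]
Visit K → queue [C, S, E, I, D, B, A]
Visit C; enqueue P → queue [S, E, I, D, B, A, P]
Visit S → queue [E, I, D, B, A, P]
Visit E → queue [I, D, B, A, P]
Visit I → queue [D, B, A, P]
Visit D → queue [B, A, P]
Visit B → queue [A, P]
Visit A → queue [P]
Visit P → queue []

Visit order: J, N, M, H, G, F, R, Q, O, L, K, C, S, E, I, D, B, A, P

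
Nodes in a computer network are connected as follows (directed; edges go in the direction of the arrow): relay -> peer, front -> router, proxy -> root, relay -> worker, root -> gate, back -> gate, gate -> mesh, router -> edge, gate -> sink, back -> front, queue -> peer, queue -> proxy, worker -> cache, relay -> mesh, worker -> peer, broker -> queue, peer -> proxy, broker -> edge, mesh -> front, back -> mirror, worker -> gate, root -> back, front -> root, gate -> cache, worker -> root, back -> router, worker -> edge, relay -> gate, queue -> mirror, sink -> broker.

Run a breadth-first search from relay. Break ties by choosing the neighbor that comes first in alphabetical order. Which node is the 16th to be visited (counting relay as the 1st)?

mirror

Visit relay; enqueue gate, mesh, peer, worker → queue [gate, mesh, peer, worker]
Visit gate; enqueue cache, sink → queue [mesh, peer, worker, cache, sink]
Visit mesh; enqueue front → queue [peer, worker, cache, sink, front]
Visit peer; enqueue proxy → queue [worker, cache, sink, front, proxy]
Visit worker; enqueue edge, root → queue [cache, sink, front, proxy, edge, root]
Visit cache → queue [sink, front, proxy, edge, root]
Visit sink; enqueue broker → queue [front, proxy, edge, root, broker]
Visit front; enqueue router → queue [proxy, edge, root, broker, router]
Visit proxy → queue [edge, root, broker, router]
Visit edge → queue [root, broker, router]
Visit root; enqueue back → queue [broker, router, back]
Visit broker; enqueue queue → queue [router, back, queue]
Visit router → queue [back, queue]
Visit back; enqueue mirror → queue [queue, mirror]
Visit queue → queue [mirror]
Visit mirror → queue []

Visit order: relay, gate, mesh, peer, worker, cache, sink, front, proxy, edge, root, broker, router, back, queue, mirror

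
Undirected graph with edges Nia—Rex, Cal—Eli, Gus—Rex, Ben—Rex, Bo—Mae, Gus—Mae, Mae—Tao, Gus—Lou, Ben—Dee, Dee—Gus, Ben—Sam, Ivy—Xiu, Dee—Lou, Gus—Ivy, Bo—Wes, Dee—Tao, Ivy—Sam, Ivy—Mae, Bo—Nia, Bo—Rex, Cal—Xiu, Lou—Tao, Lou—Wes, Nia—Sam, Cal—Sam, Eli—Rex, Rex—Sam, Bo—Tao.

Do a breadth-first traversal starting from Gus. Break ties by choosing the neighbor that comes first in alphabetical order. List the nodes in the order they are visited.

Gus, Dee, Ivy, Lou, Mae, Rex, Ben, Tao, Sam, Xiu, Wes, Bo, Eli, Nia, Cal

Visit Gus; enqueue Dee, Ivy, Lou, Mae, Rex → queue [Dee, Ivy, Lou, Mae, Rex]
Visit Dee; enqueue Ben, Tao → queue [Ivy, Lou, Mae, Rex, Ben, Tao]
Visit Ivy; enqueue Sam, Xiu → queue [Lou, Mae, Rex, Ben, Tao, Sam, Xiu]
Visit Lou; enqueue Wes → queue [Mae, Rex, Ben, Tao, Sam, Xiu, Wes]
Visit Mae; enqueue Bo → queue [Rex, Ben, Tao, Sam, Xiu, Wes, Bo]
Visit Rex; enqueue Eli, Nia → queue [Ben, Tao, Sam, Xiu, Wes, Bo, Eli, Nia]
Visit Ben → queue [Tao, Sam, Xiu, Wes, Bo, Eli, Nia]
Visit Tao → queue [Sam, Xiu, Wes, Bo, Eli, Nia]
Visit Sam; enqueue Cal → queue [Xiu, Wes, Bo, Eli, Nia, Cal]
Visit Xiu → queue [Wes, Bo, Eli, Nia, Cal]
Visit Wes → queue [Bo, Eli, Nia, Cal]
Visit Bo → queue [Eli, Nia, Cal]
Visit Eli → queue [Nia, Cal]
Visit Nia → queue [Cal]
Visit Cal → queue []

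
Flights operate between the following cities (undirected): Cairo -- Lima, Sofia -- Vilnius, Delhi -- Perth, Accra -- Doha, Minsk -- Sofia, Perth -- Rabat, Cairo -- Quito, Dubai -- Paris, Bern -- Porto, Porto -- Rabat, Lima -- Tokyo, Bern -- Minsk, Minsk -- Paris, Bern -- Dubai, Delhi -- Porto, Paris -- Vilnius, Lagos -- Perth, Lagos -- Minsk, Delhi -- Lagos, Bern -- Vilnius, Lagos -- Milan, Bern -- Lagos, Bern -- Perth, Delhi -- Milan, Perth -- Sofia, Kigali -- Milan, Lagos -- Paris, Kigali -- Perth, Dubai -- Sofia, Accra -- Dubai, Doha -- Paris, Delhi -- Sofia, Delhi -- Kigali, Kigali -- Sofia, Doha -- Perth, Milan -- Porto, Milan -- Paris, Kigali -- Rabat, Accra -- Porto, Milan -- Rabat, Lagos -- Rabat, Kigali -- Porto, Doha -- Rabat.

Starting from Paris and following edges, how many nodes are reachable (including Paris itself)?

BFS from Paris visits: Paris, Vilnius, Minsk, Milan, Lagos, Dubai, Doha, Sofia, Bern, Rabat, Porto, Kigali, Delhi, Perth, Accra
Reachable nodes: 15 of 19 total.

15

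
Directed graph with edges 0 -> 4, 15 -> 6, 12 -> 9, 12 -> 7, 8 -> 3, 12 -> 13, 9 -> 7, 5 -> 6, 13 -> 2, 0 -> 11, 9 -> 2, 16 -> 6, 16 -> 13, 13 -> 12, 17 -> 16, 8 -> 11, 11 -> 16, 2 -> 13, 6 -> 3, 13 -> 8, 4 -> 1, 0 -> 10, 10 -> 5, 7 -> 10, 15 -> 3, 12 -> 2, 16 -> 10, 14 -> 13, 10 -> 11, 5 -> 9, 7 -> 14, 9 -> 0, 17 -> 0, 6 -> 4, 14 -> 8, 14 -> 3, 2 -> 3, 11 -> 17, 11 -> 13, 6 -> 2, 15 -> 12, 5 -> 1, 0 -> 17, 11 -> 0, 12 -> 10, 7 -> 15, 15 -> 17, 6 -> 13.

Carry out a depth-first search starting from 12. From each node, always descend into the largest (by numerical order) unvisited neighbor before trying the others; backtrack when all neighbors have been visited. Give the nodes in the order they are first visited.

Visit 12
12 → 13
13 → 8
8 → 11
11 → 17
17 → 16
16 → 10
10 → 5
5 → 9
9 → 7
7 → 15
15 → 6
6 → 4
4 → 1
6 → 3
6 → 2
7 → 14
9 → 0

12, 13, 8, 11, 17, 16, 10, 5, 9, 7, 15, 6, 4, 1, 3, 2, 14, 0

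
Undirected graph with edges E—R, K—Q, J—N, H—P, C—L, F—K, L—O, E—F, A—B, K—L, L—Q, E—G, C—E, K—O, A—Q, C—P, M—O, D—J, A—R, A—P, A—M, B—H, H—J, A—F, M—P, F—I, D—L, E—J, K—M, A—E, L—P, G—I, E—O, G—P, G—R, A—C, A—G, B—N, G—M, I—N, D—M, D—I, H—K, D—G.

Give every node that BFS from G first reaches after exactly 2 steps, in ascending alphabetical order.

B, C, F, H, J, K, L, N, O, Q

Level 0: G
Level 1: A, D, E, I, M, P, R
Level 2: B, C, F, H, J, K, L, N, O, Q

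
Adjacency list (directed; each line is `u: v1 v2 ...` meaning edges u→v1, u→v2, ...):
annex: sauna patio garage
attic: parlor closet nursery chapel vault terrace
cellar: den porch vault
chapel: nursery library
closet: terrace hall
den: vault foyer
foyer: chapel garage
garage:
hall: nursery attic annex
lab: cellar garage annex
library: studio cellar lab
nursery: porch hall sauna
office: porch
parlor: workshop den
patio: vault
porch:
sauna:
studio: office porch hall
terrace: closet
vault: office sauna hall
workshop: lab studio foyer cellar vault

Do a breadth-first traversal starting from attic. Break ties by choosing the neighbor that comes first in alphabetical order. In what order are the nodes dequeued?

attic -> chapel -> closet -> nursery -> parlor -> terrace -> vault -> library -> hall -> porch -> sauna -> den -> workshop -> office -> cellar -> lab -> studio -> annex -> foyer -> garage -> patio

Visit attic; enqueue chapel, closet, nursery, parlor, terrace, vault → queue [chapel, closet, nursery, parlor, terrace, vault]
Visit chapel; enqueue library → queue [closet, nursery, parlor, terrace, vault, library]
Visit closet; enqueue hall → queue [nursery, parlor, terrace, vault, library, hall]
Visit nursery; enqueue porch, sauna → queue [parlor, terrace, vault, library, hall, porch, sauna]
Visit parlor; enqueue den, workshop → queue [terrace, vault, library, hall, porch, sauna, den, workshop]
Visit terrace → queue [vault, library, hall, porch, sauna, den, workshop]
Visit vault; enqueue office → queue [library, hall, porch, sauna, den, workshop, office]
Visit library; enqueue cellar, lab, studio → queue [hall, porch, sauna, den, workshop, office, cellar, lab, studio]
Visit hall; enqueue annex → queue [porch, sauna, den, workshop, office, cellar, lab, studio, annex]
Visit porch → queue [sauna, den, workshop, office, cellar, lab, studio, annex]
Visit sauna → queue [den, workshop, office, cellar, lab, studio, annex]
Visit den; enqueue foyer → queue [workshop, office, cellar, lab, studio, annex, foyer]
Visit workshop → queue [office, cellar, lab, studio, annex, foyer]
Visit office → queue [cellar, lab, studio, annex, foyer]
Visit cellar → queue [lab, studio, annex, foyer]
Visit lab; enqueue garage → queue [studio, annex, foyer, garage]
Visit studio → queue [annex, foyer, garage]
Visit annex; enqueue patio → queue [foyer, garage, patio]
Visit foyer → queue [garage, patio]
Visit garage → queue [patio]
Visit patio → queue []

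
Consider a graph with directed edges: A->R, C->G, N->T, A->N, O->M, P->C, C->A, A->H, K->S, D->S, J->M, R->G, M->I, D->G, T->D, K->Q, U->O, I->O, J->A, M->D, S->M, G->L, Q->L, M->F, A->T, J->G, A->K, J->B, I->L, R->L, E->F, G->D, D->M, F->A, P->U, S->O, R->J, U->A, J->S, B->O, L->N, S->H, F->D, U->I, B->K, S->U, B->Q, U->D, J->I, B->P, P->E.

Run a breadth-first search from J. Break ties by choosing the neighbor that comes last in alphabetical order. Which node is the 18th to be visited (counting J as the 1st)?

R

Visit J; enqueue S, M, I, G, B, A → queue [S, M, I, G, B, A]
Visit S; enqueue U, O, H → queue [M, I, G, B, A, U, O, H]
Visit M; enqueue F, D → queue [I, G, B, A, U, O, H, F, D]
Visit I; enqueue L → queue [G, B, A, U, O, H, F, D, L]
Visit G → queue [B, A, U, O, H, F, D, L]
Visit B; enqueue Q, P, K → queue [A, U, O, H, F, D, L, Q, P, K]
Visit A; enqueue T, R, N → queue [U, O, H, F, D, L, Q, P, K, T, R, N]
Visit U → queue [O, H, F, D, L, Q, P, K, T, R, N]
Visit O → queue [H, F, D, L, Q, P, K, T, R, N]
Visit H → queue [F, D, L, Q, P, K, T, R, N]
Visit F → queue [D, L, Q, P, K, T, R, N]
Visit D → queue [L, Q, P, K, T, R, N]
Visit L → queue [Q, P, K, T, R, N]
Visit Q → queue [P, K, T, R, N]
Visit P; enqueue E, C → queue [K, T, R, N, E, C]
Visit K → queue [T, R, N, E, C]
Visit T → queue [R, N, E, C]
Visit R → queue [N, E, C]
Visit N → queue [E, C]
Visit E → queue [C]
Visit C → queue []

Visit order: J, S, M, I, G, B, A, U, O, H, F, D, L, Q, P, K, T, R, N, E, C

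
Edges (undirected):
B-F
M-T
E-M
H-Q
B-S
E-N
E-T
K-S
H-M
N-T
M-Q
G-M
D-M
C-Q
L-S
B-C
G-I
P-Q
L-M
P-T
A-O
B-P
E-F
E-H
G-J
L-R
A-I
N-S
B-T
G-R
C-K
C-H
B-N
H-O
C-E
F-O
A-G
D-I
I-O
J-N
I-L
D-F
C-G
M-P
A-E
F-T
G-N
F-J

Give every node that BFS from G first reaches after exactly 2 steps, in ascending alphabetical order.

B, D, E, F, H, K, L, O, P, Q, S, T

Level 0: G
Level 1: A, C, I, J, M, N, R
Level 2: B, D, E, F, H, K, L, O, P, Q, S, T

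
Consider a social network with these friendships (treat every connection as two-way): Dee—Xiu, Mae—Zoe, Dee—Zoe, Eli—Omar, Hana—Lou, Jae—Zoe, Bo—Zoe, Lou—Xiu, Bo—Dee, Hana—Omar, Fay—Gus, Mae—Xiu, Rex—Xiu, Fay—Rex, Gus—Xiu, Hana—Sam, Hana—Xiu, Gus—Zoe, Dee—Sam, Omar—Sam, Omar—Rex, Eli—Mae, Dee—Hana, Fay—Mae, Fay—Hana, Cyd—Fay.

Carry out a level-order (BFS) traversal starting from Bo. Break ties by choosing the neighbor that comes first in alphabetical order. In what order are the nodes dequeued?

Bo → Dee → Zoe → Hana → Sam → Xiu → Gus → Jae → Mae → Fay → Lou → Omar → Rex → Eli → Cyd

Visit Bo; enqueue Dee, Zoe → queue [Dee, Zoe]
Visit Dee; enqueue Hana, Sam, Xiu → queue [Zoe, Hana, Sam, Xiu]
Visit Zoe; enqueue Gus, Jae, Mae → queue [Hana, Sam, Xiu, Gus, Jae, Mae]
Visit Hana; enqueue Fay, Lou, Omar → queue [Sam, Xiu, Gus, Jae, Mae, Fay, Lou, Omar]
Visit Sam → queue [Xiu, Gus, Jae, Mae, Fay, Lou, Omar]
Visit Xiu; enqueue Rex → queue [Gus, Jae, Mae, Fay, Lou, Omar, Rex]
Visit Gus → queue [Jae, Mae, Fay, Lou, Omar, Rex]
Visit Jae → queue [Mae, Fay, Lou, Omar, Rex]
Visit Mae; enqueue Eli → queue [Fay, Lou, Omar, Rex, Eli]
Visit Fay; enqueue Cyd → queue [Lou, Omar, Rex, Eli, Cyd]
Visit Lou → queue [Omar, Rex, Eli, Cyd]
Visit Omar → queue [Rex, Eli, Cyd]
Visit Rex → queue [Eli, Cyd]
Visit Eli → queue [Cyd]
Visit Cyd → queue []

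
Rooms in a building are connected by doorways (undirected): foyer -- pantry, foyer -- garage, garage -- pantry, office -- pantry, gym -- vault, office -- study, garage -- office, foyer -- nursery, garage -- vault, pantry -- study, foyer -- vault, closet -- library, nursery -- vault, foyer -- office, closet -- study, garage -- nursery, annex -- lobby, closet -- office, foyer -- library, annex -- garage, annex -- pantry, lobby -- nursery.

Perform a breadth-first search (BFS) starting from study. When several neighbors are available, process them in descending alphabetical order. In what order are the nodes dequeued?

study → pantry → office → closet → garage → foyer → annex → library → vault → nursery → lobby → gym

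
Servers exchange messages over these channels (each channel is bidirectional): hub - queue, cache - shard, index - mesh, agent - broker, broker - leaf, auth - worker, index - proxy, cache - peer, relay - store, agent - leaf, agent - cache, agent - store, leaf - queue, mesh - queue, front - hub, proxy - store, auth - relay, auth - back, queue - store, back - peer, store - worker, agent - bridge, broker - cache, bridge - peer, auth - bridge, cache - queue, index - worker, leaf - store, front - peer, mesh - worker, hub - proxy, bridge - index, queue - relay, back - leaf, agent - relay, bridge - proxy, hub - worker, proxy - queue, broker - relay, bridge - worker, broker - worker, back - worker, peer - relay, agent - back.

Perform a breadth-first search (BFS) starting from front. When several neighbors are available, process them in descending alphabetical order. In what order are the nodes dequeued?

Visit front; enqueue peer, hub → queue [peer, hub]
Visit peer; enqueue relay, cache, bridge, back → queue [hub, relay, cache, bridge, back]
Visit hub; enqueue worker, queue, proxy → queue [relay, cache, bridge, back, worker, queue, proxy]
Visit relay; enqueue store, broker, auth, agent → queue [cache, bridge, back, worker, queue, proxy, store, broker, auth, agent]
Visit cache; enqueue shard → queue [bridge, back, worker, queue, proxy, store, broker, auth, agent, shard]
Visit bridge; enqueue index → queue [back, worker, queue, proxy, store, broker, auth, agent, shard, index]
Visit back; enqueue leaf → queue [worker, queue, proxy, store, broker, auth, agent, shard, index, leaf]
Visit worker; enqueue mesh → queue [queue, proxy, store, broker, auth, agent, shard, index, leaf, mesh]
Visit queue → queue [proxy, store, broker, auth, agent, shard, index, leaf, mesh]
Visit proxy → queue [store, broker, auth, agent, shard, index, leaf, mesh]
Visit store → queue [broker, auth, agent, shard, index, leaf, mesh]
Visit broker → queue [auth, agent, shard, index, leaf, mesh]
Visit auth → queue [agent, shard, index, leaf, mesh]
Visit agent → queue [shard, index, leaf, mesh]
Visit shard → queue [index, leaf, mesh]
Visit index → queue [leaf, mesh]
Visit leaf → queue [mesh]
Visit mesh → queue []

front, peer, hub, relay, cache, bridge, back, worker, queue, proxy, store, broker, auth, agent, shard, index, leaf, mesh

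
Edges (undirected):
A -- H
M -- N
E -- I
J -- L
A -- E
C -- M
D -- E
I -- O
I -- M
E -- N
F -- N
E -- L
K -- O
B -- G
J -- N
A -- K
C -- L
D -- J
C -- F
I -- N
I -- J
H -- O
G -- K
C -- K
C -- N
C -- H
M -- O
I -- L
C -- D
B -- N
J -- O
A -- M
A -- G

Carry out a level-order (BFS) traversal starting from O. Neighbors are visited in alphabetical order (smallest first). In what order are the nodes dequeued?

Visit O; enqueue H, I, J, K, M → queue [H, I, J, K, M]
Visit H; enqueue A, C → queue [I, J, K, M, A, C]
Visit I; enqueue E, L, N → queue [J, K, M, A, C, E, L, N]
Visit J; enqueue D → queue [K, M, A, C, E, L, N, D]
Visit K; enqueue G → queue [M, A, C, E, L, N, D, G]
Visit M → queue [A, C, E, L, N, D, G]
Visit A → queue [C, E, L, N, D, G]
Visit C; enqueue F → queue [E, L, N, D, G, F]
Visit E → queue [L, N, D, G, F]
Visit L → queue [N, D, G, F]
Visit N; enqueue B → queue [D, G, F, B]
Visit D → queue [G, F, B]
Visit G → queue [F, B]
Visit F → queue [B]
Visit B → queue []

O → H → I → J → K → M → A → C → E → L → N → D → G → F → B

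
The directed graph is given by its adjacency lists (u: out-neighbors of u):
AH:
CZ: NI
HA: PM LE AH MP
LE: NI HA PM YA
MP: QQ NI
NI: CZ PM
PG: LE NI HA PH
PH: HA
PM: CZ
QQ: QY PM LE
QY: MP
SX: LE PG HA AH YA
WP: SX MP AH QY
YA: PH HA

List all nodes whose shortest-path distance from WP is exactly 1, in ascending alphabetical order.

Level 0: WP
Level 1: AH, MP, QY, SX
Level 2: HA, LE, NI, PG, QQ, YA
Level 3: CZ, PH, PM

AH, MP, QY, SX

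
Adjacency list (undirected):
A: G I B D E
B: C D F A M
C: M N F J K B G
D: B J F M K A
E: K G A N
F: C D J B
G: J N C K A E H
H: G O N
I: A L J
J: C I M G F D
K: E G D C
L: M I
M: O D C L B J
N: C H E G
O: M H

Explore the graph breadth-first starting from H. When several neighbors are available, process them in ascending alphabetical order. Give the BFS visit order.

H, G, N, O, A, C, E, J, K, M, B, D, I, F, L

Visit H; enqueue G, N, O → queue [G, N, O]
Visit G; enqueue A, C, E, J, K → queue [N, O, A, C, E, J, K]
Visit N → queue [O, A, C, E, J, K]
Visit O; enqueue M → queue [A, C, E, J, K, M]
Visit A; enqueue B, D, I → queue [C, E, J, K, M, B, D, I]
Visit C; enqueue F → queue [E, J, K, M, B, D, I, F]
Visit E → queue [J, K, M, B, D, I, F]
Visit J → queue [K, M, B, D, I, F]
Visit K → queue [M, B, D, I, F]
Visit M; enqueue L → queue [B, D, I, F, L]
Visit B → queue [D, I, F, L]
Visit D → queue [I, F, L]
Visit I → queue [F, L]
Visit F → queue [L]
Visit L → queue []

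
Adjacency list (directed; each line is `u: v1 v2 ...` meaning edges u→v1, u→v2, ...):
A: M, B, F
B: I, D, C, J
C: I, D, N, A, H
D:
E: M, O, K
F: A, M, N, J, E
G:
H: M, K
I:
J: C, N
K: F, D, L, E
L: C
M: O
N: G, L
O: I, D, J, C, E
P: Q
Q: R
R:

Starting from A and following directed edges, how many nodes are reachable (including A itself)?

15

BFS from A visits: A, M, B, F, O, I, D, C, J, N, E, H, G, L, K
Reachable nodes: 15 of 18 total.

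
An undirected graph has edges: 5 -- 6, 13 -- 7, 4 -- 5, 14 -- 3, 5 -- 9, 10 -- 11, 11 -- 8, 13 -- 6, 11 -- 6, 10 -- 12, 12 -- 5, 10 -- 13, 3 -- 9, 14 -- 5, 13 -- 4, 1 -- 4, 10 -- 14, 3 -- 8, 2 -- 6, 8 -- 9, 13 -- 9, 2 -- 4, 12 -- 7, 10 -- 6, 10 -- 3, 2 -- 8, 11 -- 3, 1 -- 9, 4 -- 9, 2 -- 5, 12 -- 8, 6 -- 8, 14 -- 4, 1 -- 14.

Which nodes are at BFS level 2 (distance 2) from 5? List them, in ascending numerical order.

Level 0: 5
Level 1: 2, 4, 6, 9, 12, 14
Level 2: 1, 3, 7, 8, 10, 11, 13

1, 3, 7, 8, 10, 11, 13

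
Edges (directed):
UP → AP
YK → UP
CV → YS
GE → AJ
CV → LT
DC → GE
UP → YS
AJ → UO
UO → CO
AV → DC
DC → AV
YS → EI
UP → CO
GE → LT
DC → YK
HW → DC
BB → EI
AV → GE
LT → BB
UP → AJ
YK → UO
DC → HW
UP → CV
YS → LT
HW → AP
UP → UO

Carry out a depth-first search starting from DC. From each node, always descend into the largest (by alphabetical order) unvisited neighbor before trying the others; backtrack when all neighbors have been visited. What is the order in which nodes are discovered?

DC -> YK -> UP -> YS -> LT -> BB -> EI -> UO -> CO -> CV -> AP -> AJ -> HW -> GE -> AV

Visit DC
DC → YK
YK → UP
UP → YS
YS → LT
LT → BB
BB → EI
UP → UO
UO → CO
UP → CV
UP → AP
UP → AJ
DC → HW
DC → GE
DC → AV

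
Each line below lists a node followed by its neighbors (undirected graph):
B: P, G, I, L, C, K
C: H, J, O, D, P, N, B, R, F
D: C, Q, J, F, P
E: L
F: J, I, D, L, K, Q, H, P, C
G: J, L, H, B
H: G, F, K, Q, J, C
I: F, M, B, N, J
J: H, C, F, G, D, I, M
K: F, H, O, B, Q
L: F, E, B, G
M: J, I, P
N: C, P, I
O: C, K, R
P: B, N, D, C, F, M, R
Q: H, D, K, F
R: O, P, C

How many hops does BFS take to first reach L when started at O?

Level 0: O
Level 1: C, K, R
Level 2: B, D, F, H, J, N, P, Q
Level 3: G, I, L, M
Level 4: E
L first appears at level 3.

3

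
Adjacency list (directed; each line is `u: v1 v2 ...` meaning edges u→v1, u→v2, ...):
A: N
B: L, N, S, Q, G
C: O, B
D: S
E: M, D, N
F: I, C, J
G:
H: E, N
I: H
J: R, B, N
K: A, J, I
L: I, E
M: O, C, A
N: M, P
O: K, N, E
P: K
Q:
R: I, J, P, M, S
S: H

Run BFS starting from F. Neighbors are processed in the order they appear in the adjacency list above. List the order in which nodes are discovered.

Visit F; enqueue I, C, J → queue [I, C, J]
Visit I; enqueue H → queue [C, J, H]
Visit C; enqueue O, B → queue [J, H, O, B]
Visit J; enqueue R, N → queue [H, O, B, R, N]
Visit H; enqueue E → queue [O, B, R, N, E]
Visit O; enqueue K → queue [B, R, N, E, K]
Visit B; enqueue L, S, Q, G → queue [R, N, E, K, L, S, Q, G]
Visit R; enqueue P, M → queue [N, E, K, L, S, Q, G, P, M]
Visit N → queue [E, K, L, S, Q, G, P, M]
Visit E; enqueue D → queue [K, L, S, Q, G, P, M, D]
Visit K; enqueue A → queue [L, S, Q, G, P, M, D, A]
Visit L → queue [S, Q, G, P, M, D, A]
Visit S → queue [Q, G, P, M, D, A]
Visit Q → queue [G, P, M, D, A]
Visit G → queue [P, M, D, A]
Visit P → queue [M, D, A]
Visit M → queue [D, A]
Visit D → queue [A]
Visit A → queue []

F -> I -> C -> J -> H -> O -> B -> R -> N -> E -> K -> L -> S -> Q -> G -> P -> M -> D -> A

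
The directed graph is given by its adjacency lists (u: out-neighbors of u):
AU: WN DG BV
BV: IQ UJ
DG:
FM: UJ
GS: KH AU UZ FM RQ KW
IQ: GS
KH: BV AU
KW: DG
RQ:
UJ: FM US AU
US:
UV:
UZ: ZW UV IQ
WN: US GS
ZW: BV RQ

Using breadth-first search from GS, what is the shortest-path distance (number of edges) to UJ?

2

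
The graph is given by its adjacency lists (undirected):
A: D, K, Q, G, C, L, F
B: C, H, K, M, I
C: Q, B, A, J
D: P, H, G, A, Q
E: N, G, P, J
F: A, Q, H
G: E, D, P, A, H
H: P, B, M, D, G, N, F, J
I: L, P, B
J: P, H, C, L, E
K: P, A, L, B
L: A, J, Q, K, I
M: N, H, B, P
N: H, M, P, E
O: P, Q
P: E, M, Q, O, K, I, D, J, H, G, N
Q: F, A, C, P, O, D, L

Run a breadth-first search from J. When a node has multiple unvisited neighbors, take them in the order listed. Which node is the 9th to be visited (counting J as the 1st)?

Visit J; enqueue P, H, C, L, E → queue [P, H, C, L, E]
Visit P; enqueue M, Q, O, K, I, D, G, N → queue [H, C, L, E, M, Q, O, K, I, D, G, N]
Visit H; enqueue B, F → queue [C, L, E, M, Q, O, K, I, D, G, N, B, F]
Visit C; enqueue A → queue [L, E, M, Q, O, K, I, D, G, N, B, F, A]
Visit L → queue [E, M, Q, O, K, I, D, G, N, B, F, A]
Visit E → queue [M, Q, O, K, I, D, G, N, B, F, A]
Visit M → queue [Q, O, K, I, D, G, N, B, F, A]
Visit Q → queue [O, K, I, D, G, N, B, F, A]
Visit O → queue [K, I, D, G, N, B, F, A]
Visit K → queue [I, D, G, N, B, F, A]
Visit I → queue [D, G, N, B, F, A]
Visit D → queue [G, N, B, F, A]
Visit G → queue [N, B, F, A]
Visit N → queue [B, F, A]
Visit B → queue [F, A]
Visit F → queue [A]
Visit A → queue []

Visit order: J, P, H, C, L, E, M, Q, O, K, I, D, G, N, B, F, A

O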